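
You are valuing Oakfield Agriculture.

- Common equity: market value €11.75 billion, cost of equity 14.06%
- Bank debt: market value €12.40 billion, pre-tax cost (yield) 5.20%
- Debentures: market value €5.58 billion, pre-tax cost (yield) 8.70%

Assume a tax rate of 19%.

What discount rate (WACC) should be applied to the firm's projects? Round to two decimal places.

8.64%

Total capital V = 11.75 + 12.4 + 5.58 = 29.73.
Equity: weight = 11.75/29.73 = 0.3952; cost = 14.06%.
Bank debt: weight = 12.4/29.73 = 0.4171; after-tax cost = 5.2% × (1 − 19%) = 4.2120%.
Debentures: weight = 5.58/29.73 = 0.1877; after-tax cost = 8.7% × (1 − 19%) = 7.0470%.
WACC = 0.3952 × 14.0600% + 0.4171 × 4.2120% + 0.1877 × 7.0470% = 8.6363%.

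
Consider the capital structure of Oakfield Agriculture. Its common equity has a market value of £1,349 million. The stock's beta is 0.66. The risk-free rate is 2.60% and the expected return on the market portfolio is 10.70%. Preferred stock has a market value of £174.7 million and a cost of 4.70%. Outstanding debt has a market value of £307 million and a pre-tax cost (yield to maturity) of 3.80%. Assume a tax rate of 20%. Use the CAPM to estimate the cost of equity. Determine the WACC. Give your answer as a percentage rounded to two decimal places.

6.81%

Market risk premium = 10.7% − 2.6% = 8.1%.
Cost of equity via CAPM: Re = 2.6% + 0.66 × 8.1% = 7.9460%.
Total capital V = 1349 + 174.7 + 307 = 1830.7.
Equity: weight = 1349/1830.7 = 0.7369; cost = 7.946%.
Preferred: weight = 174.7/1830.7 = 0.0954; cost = 4.7%.
Debt: weight = 307/1830.7 = 0.1677; after-tax cost = 3.8% × (1 − 20%) = 3.0400%.
WACC = 0.7369 × 7.9460% + 0.0954 × 4.7000% + 0.1677 × 3.0400% = 6.8135%.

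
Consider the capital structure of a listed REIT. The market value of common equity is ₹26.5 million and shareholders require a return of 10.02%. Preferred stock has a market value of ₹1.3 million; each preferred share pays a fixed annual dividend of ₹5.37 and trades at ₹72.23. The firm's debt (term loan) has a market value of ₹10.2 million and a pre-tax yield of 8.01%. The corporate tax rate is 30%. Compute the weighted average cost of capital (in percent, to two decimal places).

8.75%

Cost of preferred: Rp = 5.37 / 72.23 = 7.4346%.
Total capital V = 26.5 + 1.3 + 10.2 = 38.
Equity: weight = 26.5/38 = 0.6974; cost = 10.02%.
Preferred: weight = 1.3/38 = 0.0342; cost = 7.4346%.
Term loan: weight = 10.2/38 = 0.2684; after-tax cost = 8.01% × (1 − 30%) = 5.6070%.
WACC = 0.6974 × 10.0200% + 0.0342 × 7.4346% + 0.2684 × 5.6070% = 8.7470%.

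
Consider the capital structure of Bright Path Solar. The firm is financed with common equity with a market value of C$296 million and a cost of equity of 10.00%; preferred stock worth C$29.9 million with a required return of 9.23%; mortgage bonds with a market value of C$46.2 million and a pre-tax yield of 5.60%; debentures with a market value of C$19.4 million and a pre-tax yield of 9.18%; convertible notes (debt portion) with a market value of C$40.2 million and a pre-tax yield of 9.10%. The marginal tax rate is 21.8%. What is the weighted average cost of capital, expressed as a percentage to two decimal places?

Total capital V = 296 + 29.9 + 46.2 + 19.4 + 40.2 = 431.7.
Equity: weight = 296/431.7 = 0.6857; cost = 10%.
Preferred: weight = 29.9/431.7 = 0.0693; cost = 9.23%.
Mortgage bonds: weight = 46.2/431.7 = 0.1070; after-tax cost = 5.6% × (1 − 21.8%) = 4.3792%.
Debentures: weight = 19.4/431.7 = 0.0449; after-tax cost = 9.18% × (1 − 21.8%) = 7.1788%.
Convertible notes (debt portion): weight = 40.2/431.7 = 0.0931; after-tax cost = 9.1% × (1 − 21.8%) = 7.1162%.
WACC = 0.6857 × 10.0000% + 0.0693 × 9.2300% + 0.1070 × 4.3792% + 0.0449 × 7.1788% + 0.0931 × 7.1162% = 8.9498%.

8.95%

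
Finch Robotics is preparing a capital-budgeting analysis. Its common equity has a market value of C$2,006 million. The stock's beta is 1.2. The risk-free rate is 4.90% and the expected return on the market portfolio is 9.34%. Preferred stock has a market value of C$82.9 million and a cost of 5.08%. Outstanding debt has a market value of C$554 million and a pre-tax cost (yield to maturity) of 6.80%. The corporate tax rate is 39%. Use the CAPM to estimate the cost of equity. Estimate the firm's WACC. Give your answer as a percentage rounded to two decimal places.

8.79%

Market risk premium = 9.34% − 4.9% = 4.44%.
Cost of equity via CAPM: Re = 4.9% + 1.2 × 4.44% = 10.2280%.
Total capital V = 2006 + 82.9 + 554 = 2642.9.
Equity: weight = 2006/2642.9 = 0.7590; cost = 10.228%.
Preferred: weight = 82.9/2642.9 = 0.0314; cost = 5.08%.
Debt: weight = 554/2642.9 = 0.2096; after-tax cost = 6.8% × (1 − 39%) = 4.1480%.
WACC = 0.7590 × 10.2280% + 0.0314 × 5.0800% + 0.2096 × 4.1480% = 8.7920%.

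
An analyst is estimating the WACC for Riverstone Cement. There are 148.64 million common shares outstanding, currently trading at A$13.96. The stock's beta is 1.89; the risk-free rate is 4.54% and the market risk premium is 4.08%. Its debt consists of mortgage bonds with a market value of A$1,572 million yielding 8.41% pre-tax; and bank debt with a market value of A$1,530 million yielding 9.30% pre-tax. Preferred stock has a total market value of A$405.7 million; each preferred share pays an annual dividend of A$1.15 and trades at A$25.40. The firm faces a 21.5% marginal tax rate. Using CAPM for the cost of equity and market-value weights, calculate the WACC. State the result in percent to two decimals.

Cost of equity via CAPM: Re = 4.54% + 1.89 × 4.08% = 12.2512%.
Cost of preferred: Rp = 1.15 / 25.4 = 4.5276%.
Market value of equity E = 13.96 × 148.64m = 2075.0144m.
Total capital V = 2075.0144 + 405.7 + 1572 + 1530 = 5582.7144.
Equity: weight = 2075.0144/5582.7144 = 0.3717; cost = 12.2512%.
Preferred: weight = 405.7/5582.7144 = 0.0727; cost = 4.5276%.
Mortgage bonds: weight = 1572/5582.7144 = 0.2816; after-tax cost = 8.41% × (1 − 21.5%) = 6.6019%.
Bank debt: weight = 1530/5582.7144 = 0.2741; after-tax cost = 9.3% × (1 − 21.5%) = 7.3005%.
WACC = 0.3717 × 12.2512% + 0.0727 × 4.5276% + 0.2816 × 6.6019% + 0.2741 × 7.3005% = 8.7424%.

8.74%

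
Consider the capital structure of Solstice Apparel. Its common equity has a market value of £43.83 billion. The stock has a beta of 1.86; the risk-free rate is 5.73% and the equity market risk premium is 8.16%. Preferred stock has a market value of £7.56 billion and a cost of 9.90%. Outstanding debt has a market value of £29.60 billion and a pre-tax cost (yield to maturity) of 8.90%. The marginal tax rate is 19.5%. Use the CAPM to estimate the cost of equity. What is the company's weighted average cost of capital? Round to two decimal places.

Cost of equity via CAPM: Re = 5.73% + 1.86 × 8.16% = 20.9076%.
Total capital V = 43.83 + 7.56 + 29.6 = 80.99.
Equity: weight = 43.83/80.99 = 0.5412; cost = 20.9076%.
Preferred: weight = 7.56/80.99 = 0.0933; cost = 9.9%.
Debt: weight = 29.6/80.99 = 0.3655; after-tax cost = 8.9% × (1 − 19.5%) = 7.1645%.
WACC = 0.5412 × 20.9076% + 0.0933 × 9.9000% + 0.3655 × 7.1645% = 14.8573%.

14.86%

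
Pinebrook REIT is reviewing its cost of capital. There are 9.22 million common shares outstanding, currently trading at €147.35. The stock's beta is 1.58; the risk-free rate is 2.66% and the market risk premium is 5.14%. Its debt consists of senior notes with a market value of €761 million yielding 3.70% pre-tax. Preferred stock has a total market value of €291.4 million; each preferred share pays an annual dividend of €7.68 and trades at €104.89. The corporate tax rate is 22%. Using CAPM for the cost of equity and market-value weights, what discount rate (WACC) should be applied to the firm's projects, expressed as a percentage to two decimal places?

7.87%

Cost of equity via CAPM: Re = 2.66% + 1.58 × 5.14% = 10.7812%.
Cost of preferred: Rp = 7.68 / 104.89 = 7.3220%.
Market value of equity E = 147.35 × 9.22m = 1358.567m.
Total capital V = 1358.567 + 291.4 + 761 = 2410.967.
Equity: weight = 1358.567/2410.967 = 0.5635; cost = 10.7812%.
Preferred: weight = 291.4/2410.967 = 0.1209; cost = 7.322%.
Senior notes: weight = 761/2410.967 = 0.3156; after-tax cost = 3.7% × (1 − 22%) = 2.8860%.
WACC = 0.5635 × 10.7812% + 0.1209 × 7.3220% + 0.3156 × 2.8860% = 7.8711%.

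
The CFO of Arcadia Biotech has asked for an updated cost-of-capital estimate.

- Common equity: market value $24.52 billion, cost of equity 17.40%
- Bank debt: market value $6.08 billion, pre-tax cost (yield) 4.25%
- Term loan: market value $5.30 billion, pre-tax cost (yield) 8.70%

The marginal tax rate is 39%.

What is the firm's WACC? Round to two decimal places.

Total capital V = 24.52 + 6.08 + 5.3 = 35.9.
Equity: weight = 24.52/35.9 = 0.6830; cost = 17.4%.
Bank debt: weight = 6.08/35.9 = 0.1694; after-tax cost = 4.25% × (1 − 39%) = 2.5925%.
Term loan: weight = 5.3/35.9 = 0.1476; after-tax cost = 8.7% × (1 − 39%) = 5.3070%.
WACC = 0.6830 × 17.4000% + 0.1694 × 2.5925% + 0.1476 × 5.3070% = 13.1069%.

13.11%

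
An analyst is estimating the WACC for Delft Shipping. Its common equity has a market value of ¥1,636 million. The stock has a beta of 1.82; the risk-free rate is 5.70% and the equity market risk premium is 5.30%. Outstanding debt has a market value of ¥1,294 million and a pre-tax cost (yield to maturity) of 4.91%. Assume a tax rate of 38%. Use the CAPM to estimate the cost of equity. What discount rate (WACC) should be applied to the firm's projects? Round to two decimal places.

9.91%

Cost of equity via CAPM: Re = 5.7% + 1.82 × 5.3% = 15.3460%.
Total capital V = 1636 + 1294 = 2930.
Equity: weight = 1636/2930 = 0.5584; cost = 15.346%.
Debt: weight = 1294/2930 = 0.4416; after-tax cost = 4.91% × (1 − 38%) = 3.0442%.
WACC = 0.5584 × 15.3460% + 0.4416 × 3.0442% = 9.9131%.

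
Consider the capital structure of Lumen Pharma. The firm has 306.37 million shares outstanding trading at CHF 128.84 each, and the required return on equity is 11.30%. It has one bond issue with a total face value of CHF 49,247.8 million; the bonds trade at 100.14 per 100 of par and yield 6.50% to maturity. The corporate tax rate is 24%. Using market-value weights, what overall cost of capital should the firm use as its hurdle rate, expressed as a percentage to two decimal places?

Market value of equity E = 128.84 × 306.37m = 39472.7108m. Market value of debt D = 49247.8m × 100.14/100 = 49316.74692m.
Total capital V = 39472.7108 + 49316.74692 = 88789.45772.
Equity: weight = 39472.7108/88789.45772 = 0.4446; cost = 11.3%.
Bonds outstanding: weight = 49316.74692/88789.45772 = 0.5554; after-tax cost = 6.5% × (1 − 24%) = 4.9400%.
WACC = 0.4446 × 11.3000% + 0.5554 × 4.9400% = 7.7674%.

7.77%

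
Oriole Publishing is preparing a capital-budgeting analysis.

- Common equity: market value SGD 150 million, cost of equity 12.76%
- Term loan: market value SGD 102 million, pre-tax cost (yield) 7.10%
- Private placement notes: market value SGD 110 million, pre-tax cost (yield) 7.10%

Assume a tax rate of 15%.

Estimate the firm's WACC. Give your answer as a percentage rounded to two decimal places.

8.82%

Total capital V = 150 + 102 + 110 = 362.
Equity: weight = 150/362 = 0.4144; cost = 12.76%.
Term loan: weight = 102/362 = 0.2818; after-tax cost = 7.1% × (1 − 15%) = 6.0350%.
Private placement notes: weight = 110/362 = 0.3039; after-tax cost = 7.1% × (1 − 15%) = 6.0350%.
WACC = 0.4144 × 12.7600% + 0.2818 × 6.0350% + 0.3039 × 6.0350% = 8.8216%.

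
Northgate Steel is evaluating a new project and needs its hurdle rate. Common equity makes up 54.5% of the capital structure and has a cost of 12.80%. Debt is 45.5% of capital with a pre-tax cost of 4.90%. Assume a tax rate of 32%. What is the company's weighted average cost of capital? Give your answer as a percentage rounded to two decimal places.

8.49%

After-tax cost of debt = 4.9% × (1 − 32%) = 3.3320%.
WACC = 0.545 × 12.8000% + 0.455 × 3.3320% = 8.4921%.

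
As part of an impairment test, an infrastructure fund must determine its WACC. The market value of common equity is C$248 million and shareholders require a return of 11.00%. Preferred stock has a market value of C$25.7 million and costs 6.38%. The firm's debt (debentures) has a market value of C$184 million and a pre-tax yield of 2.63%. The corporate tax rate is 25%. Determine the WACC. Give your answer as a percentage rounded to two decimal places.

Total capital V = 248 + 25.7 + 184 = 457.7.
Equity: weight = 248/457.7 = 0.5418; cost = 11%.
Preferred: weight = 25.7/457.7 = 0.0562; cost = 6.38%.
Debentures: weight = 184/457.7 = 0.4020; after-tax cost = 2.63% × (1 − 25%) = 1.9725%.
WACC = 0.5418 × 11.0000% + 0.0562 × 6.3800% + 0.4020 × 1.9725% = 7.1114%.

7.11%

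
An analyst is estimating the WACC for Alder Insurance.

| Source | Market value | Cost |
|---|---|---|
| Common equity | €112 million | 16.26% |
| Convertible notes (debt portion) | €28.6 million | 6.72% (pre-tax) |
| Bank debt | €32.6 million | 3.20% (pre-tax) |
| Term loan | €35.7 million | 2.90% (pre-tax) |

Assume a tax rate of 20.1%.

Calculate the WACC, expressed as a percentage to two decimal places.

Total capital V = 112 + 28.6 + 32.6 + 35.7 = 208.9.
Equity: weight = 112/208.9 = 0.5361; cost = 16.26%.
Convertible notes (debt portion): weight = 28.6/208.9 = 0.1369; after-tax cost = 6.72% × (1 − 20.1%) = 5.3693%.
Bank debt: weight = 32.6/208.9 = 0.1561; after-tax cost = 3.2% × (1 − 20.1%) = 2.5568%.
Term loan: weight = 35.7/208.9 = 0.1709; after-tax cost = 2.9% × (1 − 20.1%) = 2.3171%.
WACC = 0.5361 × 16.2600% + 0.1369 × 5.3693% + 0.1561 × 2.5568% + 0.1709 × 2.3171% = 10.2477%.

10.25%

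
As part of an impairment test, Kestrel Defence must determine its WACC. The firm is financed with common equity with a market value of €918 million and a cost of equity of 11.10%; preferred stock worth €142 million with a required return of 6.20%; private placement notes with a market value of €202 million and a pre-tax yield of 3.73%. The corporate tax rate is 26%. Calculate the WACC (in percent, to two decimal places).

9.21%

Total capital V = 918 + 142 + 202 = 1262.
Equity: weight = 918/1262 = 0.7274; cost = 11.1%.
Preferred: weight = 142/1262 = 0.1125; cost = 6.2%.
Private placement notes: weight = 202/1262 = 0.1601; after-tax cost = 3.73% × (1 − 26%) = 2.7602%.
WACC = 0.7274 × 11.1000% + 0.1125 × 6.2000% + 0.1601 × 2.7602% = 9.2138%.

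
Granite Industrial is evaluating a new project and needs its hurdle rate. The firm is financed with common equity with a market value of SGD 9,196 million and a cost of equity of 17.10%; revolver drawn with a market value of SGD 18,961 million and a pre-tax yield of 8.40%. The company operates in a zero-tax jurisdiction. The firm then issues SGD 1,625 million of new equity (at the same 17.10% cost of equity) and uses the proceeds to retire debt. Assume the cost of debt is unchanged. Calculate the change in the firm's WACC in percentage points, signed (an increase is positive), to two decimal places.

+0.50 pp

Current WACC:
Total capital V = 9196 + 18961 = 28157.
Equity: weight = 9196/28157 = 0.3266; cost = 17.1%.
Revolver drawn: weight = 18961/28157 = 0.6734; after-tax cost = 8.4% × (1 − 0%) = 8.4000%.
WACC = 0.3266 × 17.1000% + 0.6734 × 8.4000% = 11.2414%.
After the change:
Total capital V = 10821 + 17336 = 28157.
Equity: weight = 10821/28157 = 0.3843; cost = 17.1%.
Revolver drawn: weight = 17336/28157 = 0.6157; after-tax cost = 8.4% × (1 − 0%) = 8.4000%.
WACC = 0.3843 × 17.1000% + 0.6157 × 8.4000% = 11.7435%.
Change in WACC = 11.7435% − 11.2414% = 0.5021 pp.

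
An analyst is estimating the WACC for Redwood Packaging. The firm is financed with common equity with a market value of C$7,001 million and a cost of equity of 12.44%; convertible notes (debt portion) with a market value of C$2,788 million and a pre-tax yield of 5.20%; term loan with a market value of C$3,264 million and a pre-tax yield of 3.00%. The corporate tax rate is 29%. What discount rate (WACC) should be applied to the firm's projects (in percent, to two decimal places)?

7.99%

Total capital V = 7001 + 2788 + 3264 = 13053.
Equity: weight = 7001/13053 = 0.5364; cost = 12.44%.
Convertible notes (debt portion): weight = 2788/13053 = 0.2136; after-tax cost = 5.2% × (1 − 29%) = 3.6920%.
Term loan: weight = 3264/13053 = 0.2501; after-tax cost = 3% × (1 − 29%) = 2.1300%.
WACC = 0.5364 × 12.4400% + 0.2136 × 3.6920% + 0.2501 × 2.1300% = 7.9934%.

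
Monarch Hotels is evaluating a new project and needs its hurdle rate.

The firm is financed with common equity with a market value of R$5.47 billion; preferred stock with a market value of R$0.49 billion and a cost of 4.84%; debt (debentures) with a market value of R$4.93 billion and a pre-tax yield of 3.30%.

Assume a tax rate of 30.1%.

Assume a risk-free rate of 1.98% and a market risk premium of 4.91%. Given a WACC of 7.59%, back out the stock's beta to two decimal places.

2.16

Total capital V = 5.47 + 0.49 + 4.93 = 10.89.
Equity weight = 5.47/10.89 = 0.5023.
Preferred weight = 0.49/10.89 = 0.0450.
Debentures weight = 4.93/10.89 = 0.4527.
Debt contribution = 0.4527 × 3.3% × (1 − 30.1%) = 1.0443%.
Preferred contribution = 0.0450 × 4.84% = 0.2178%.
Required equity contribution = 7.59% − 1.2620% = 6.3280%  ⇒  Re = 12.5981%.
CAPM: 12.5981% = 1.98% + β × 4.91%  ⇒  β = 2.1625.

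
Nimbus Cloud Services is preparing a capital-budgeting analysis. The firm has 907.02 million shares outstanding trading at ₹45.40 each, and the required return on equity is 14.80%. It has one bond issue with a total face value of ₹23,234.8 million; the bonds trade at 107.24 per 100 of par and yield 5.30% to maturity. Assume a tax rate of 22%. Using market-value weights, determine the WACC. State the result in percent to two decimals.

10.78%

Market value of equity E = 45.4 × 907.02m = 41178.708m. Market value of debt D = 23234.8m × 107.24/100 = 24916.99952m.
Total capital V = 41178.708 + 24916.99952 = 66095.70752.
Equity: weight = 41178.708/66095.70752 = 0.6230; cost = 14.8%.
Bonds outstanding: weight = 24916.99952/66095.70752 = 0.3770; after-tax cost = 5.3% × (1 − 22%) = 4.1340%.
WACC = 0.6230 × 14.8000% + 0.3770 × 4.1340% = 10.7791%.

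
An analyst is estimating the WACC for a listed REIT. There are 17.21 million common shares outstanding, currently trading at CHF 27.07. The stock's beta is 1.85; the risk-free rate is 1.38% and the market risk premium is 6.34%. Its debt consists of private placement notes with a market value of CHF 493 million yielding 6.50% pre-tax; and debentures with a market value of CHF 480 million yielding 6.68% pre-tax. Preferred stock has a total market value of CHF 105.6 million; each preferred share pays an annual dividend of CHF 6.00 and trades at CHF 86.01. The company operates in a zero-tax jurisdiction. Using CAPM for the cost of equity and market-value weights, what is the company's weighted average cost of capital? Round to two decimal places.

8.58%

Cost of equity via CAPM: Re = 1.38% + 1.85 × 6.34% = 13.1090%.
Cost of preferred: Rp = 6.0 / 86.01 = 6.9759%.
Market value of equity E = 27.07 × 17.21m = 465.8747m.
Total capital V = 465.8747 + 105.6 + 493 + 480 = 1544.4747.
Equity: weight = 465.8747/1544.4747 = 0.3016; cost = 13.109%.
Preferred: weight = 105.6/1544.4747 = 0.0684; cost = 6.9759%.
Private placement notes: weight = 493/1544.4747 = 0.3192; after-tax cost = 6.5% × (1 − 0%) = 6.5000%.
Debentures: weight = 480/1544.4747 = 0.3108; after-tax cost = 6.68% × (1 − 0%) = 6.6800%.
WACC = 0.3016 × 13.1090% + 0.0684 × 6.9759% + 0.3192 × 6.5000% + 0.3108 × 6.6800% = 8.5820%.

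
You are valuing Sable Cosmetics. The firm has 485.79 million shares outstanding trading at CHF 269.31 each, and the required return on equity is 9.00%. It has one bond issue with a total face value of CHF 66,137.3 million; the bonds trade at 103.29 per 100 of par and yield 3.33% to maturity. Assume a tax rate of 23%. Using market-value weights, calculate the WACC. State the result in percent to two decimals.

6.79%

Market value of equity E = 269.31 × 485.79m = 130828.1049m. Market value of debt D = 66137.3m × 103.29/100 = 68313.21717m.
Total capital V = 130828.1049 + 68313.21717 = 199141.32207.
Equity: weight = 130828.1049/199141.32207 = 0.6570; cost = 9%.
Bonds outstanding: weight = 68313.21717/199141.32207 = 0.3430; after-tax cost = 3.33% × (1 − 23%) = 2.5641%.
WACC = 0.6570 × 9.0000% + 0.3430 × 2.5641% = 6.7922%.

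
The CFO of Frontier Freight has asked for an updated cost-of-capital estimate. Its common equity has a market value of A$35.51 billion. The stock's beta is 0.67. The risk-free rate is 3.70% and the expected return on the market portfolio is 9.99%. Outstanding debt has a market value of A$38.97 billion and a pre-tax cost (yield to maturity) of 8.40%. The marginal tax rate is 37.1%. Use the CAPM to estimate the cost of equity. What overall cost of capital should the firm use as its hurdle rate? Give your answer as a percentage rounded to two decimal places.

Market risk premium = 9.99% − 3.7% = 6.29%.
Cost of equity via CAPM: Re = 3.7% + 0.67 × 6.29% = 7.9143%.
Total capital V = 35.51 + 38.97 = 74.48.
Equity: weight = 35.51/74.48 = 0.4768; cost = 7.9143%.
Debt: weight = 38.97/74.48 = 0.5232; after-tax cost = 8.4% × (1 − 37.1%) = 5.2836%.
WACC = 0.4768 × 7.9143% + 0.5232 × 5.2836% = 6.5378%.

6.54%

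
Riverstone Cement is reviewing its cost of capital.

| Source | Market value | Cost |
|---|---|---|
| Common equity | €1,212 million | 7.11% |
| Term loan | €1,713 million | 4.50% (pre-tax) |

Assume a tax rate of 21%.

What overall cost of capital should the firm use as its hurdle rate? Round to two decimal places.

Total capital V = 1212 + 1713 = 2925.
Equity: weight = 1212/2925 = 0.4144; cost = 7.11%.
Term loan: weight = 1713/2925 = 0.5856; after-tax cost = 4.5% × (1 − 21%) = 3.5550%.
WACC = 0.4144 × 7.1100% + 0.5856 × 3.5550% = 5.0280%.

5.03%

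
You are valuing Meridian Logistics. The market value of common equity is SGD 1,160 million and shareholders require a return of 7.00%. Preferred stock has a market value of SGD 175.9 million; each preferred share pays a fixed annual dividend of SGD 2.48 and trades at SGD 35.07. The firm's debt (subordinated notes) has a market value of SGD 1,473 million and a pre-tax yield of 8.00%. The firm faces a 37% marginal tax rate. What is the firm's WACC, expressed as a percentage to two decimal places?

Cost of preferred: Rp = 2.48 / 35.07 = 7.0716%.
Total capital V = 1160 + 175.9 + 1473 = 2808.9.
Equity: weight = 1160/2808.9 = 0.4130; cost = 7%.
Preferred: weight = 175.9/2808.9 = 0.0626; cost = 7.0716%.
Subordinated notes: weight = 1473/2808.9 = 0.5244; after-tax cost = 8% × (1 − 37%) = 5.0400%.
WACC = 0.4130 × 7.0000% + 0.0626 × 7.0716% + 0.5244 × 5.0400% = 5.9767%.

5.98%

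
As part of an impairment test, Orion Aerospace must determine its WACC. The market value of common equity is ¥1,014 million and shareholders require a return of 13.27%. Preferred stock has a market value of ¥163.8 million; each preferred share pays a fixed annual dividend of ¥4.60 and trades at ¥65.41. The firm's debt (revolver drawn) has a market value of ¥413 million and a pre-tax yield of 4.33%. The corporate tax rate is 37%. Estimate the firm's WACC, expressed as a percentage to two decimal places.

9.89%

Cost of preferred: Rp = 4.6 / 65.41 = 7.0326%.
Total capital V = 1014 + 163.8 + 413 = 1590.8.
Equity: weight = 1014/1590.8 = 0.6374; cost = 13.27%.
Preferred: weight = 163.8/1590.8 = 0.1030; cost = 7.0326%.
Revolver drawn: weight = 413/1590.8 = 0.2596; after-tax cost = 4.33% × (1 − 37%) = 2.7279%.
WACC = 0.6374 × 13.2700% + 0.1030 × 7.0326% + 0.2596 × 2.7279% = 9.8908%.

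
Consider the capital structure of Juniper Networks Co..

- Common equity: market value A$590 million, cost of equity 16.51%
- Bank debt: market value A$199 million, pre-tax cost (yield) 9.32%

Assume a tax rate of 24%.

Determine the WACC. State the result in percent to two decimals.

Total capital V = 590 + 199 = 789.
Equity: weight = 590/789 = 0.7478; cost = 16.51%.
Bank debt: weight = 199/789 = 0.2522; after-tax cost = 9.32% × (1 − 24%) = 7.0832%.
WACC = 0.7478 × 16.5100% + 0.2522 × 7.0832% = 14.1324%.

14.13%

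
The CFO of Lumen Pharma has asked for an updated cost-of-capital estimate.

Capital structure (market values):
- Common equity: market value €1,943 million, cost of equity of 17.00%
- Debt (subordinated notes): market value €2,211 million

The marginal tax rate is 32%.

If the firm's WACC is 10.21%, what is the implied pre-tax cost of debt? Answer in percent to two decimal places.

Total capital V = 1943 + 2211 = 4154.
Equity weight = 1943/4154 = 0.4677.
Subordinated notes weight = 2211/4154 = 0.5323.
Equity contribution = 0.4677 × 17% = 7.9516%.
Remaining for debt = 10.21% − 7.9516% = 2.2584%.
Rd × (1 − 32%) × 0.5323 = 2.2584%  ⇒  Rd = 6.2398%.

6.24%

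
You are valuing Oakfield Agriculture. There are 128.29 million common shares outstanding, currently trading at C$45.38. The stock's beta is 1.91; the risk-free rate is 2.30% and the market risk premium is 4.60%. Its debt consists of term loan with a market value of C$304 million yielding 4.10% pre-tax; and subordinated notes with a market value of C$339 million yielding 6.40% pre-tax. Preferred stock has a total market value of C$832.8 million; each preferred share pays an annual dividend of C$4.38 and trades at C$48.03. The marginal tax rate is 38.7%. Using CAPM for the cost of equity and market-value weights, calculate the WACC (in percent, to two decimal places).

Cost of equity via CAPM: Re = 2.3% + 1.91 × 4.6% = 11.0860%.
Cost of preferred: Rp = 4.38 / 48.03 = 9.1193%.
Market value of equity E = 45.38 × 128.29m = 5821.8002m.
Total capital V = 5821.8002 + 832.8 + 304 + 339 = 7297.6002.
Equity: weight = 5821.8002/7297.6002 = 0.7978; cost = 11.086%.
Preferred: weight = 832.8/7297.6002 = 0.1141; cost = 9.1193%.
Term loan: weight = 304/7297.6002 = 0.0417; after-tax cost = 4.1% × (1 − 38.7%) = 2.5133%.
Subordinated notes: weight = 339/7297.6002 = 0.0465; after-tax cost = 6.4% × (1 − 38.7%) = 3.9232%.
WACC = 0.7978 × 11.0860% + 0.1141 × 9.1193% + 0.0417 × 2.5133% + 0.0465 × 3.9232% = 10.1717%.

10.17%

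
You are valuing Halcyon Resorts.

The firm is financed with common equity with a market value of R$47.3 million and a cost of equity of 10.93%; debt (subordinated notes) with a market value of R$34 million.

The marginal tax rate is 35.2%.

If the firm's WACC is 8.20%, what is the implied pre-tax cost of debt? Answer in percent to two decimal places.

6.79%

Total capital V = 47.3 + 34 = 81.3.
Equity weight = 47.3/81.3 = 0.5818.
Subordinated notes weight = 34/81.3 = 0.4182.
Equity contribution = 0.5818 × 10.93% = 6.3590%.
Remaining for debt = 8.2% − 6.3590% = 1.8410%.
Rd × (1 − 35.2%) × 0.4182 = 1.8410%  ⇒  Rd = 6.7933%.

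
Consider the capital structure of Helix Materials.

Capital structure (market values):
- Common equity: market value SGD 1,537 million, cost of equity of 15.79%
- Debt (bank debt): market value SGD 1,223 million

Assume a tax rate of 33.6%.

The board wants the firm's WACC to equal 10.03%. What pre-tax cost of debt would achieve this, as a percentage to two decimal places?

4.20%

Total capital V = 1537 + 1223 = 2760.
Equity weight = 1537/2760 = 0.5569.
Bank debt weight = 1223/2760 = 0.4431.
Equity contribution = 0.5569 × 15.79% = 8.7932%.
Remaining for debt = 10.03% − 8.7932% = 1.2368%.
Rd × (1 − 33.6%) × 0.4431 = 1.2368%  ⇒  Rd = 4.2035%.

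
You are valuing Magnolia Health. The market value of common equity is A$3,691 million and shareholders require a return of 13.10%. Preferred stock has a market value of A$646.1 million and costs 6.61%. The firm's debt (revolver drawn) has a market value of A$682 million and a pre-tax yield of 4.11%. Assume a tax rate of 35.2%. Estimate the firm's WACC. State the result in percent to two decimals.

Total capital V = 3691 + 646.1 + 682 = 5019.1.
Equity: weight = 3691/5019.1 = 0.7354; cost = 13.1%.
Preferred: weight = 646.1/5019.1 = 0.1287; cost = 6.61%.
Revolver drawn: weight = 682/5019.1 = 0.1359; after-tax cost = 4.11% × (1 − 35.2%) = 2.6633%.
WACC = 0.7354 × 13.1000% + 0.1287 × 6.6100% + 0.1359 × 2.6633% = 10.8464%.

10.85%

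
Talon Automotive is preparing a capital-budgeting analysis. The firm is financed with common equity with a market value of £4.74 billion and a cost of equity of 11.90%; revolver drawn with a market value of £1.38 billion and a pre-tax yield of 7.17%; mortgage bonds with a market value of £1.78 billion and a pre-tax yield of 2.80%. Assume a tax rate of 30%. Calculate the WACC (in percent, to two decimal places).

Total capital V = 4.74 + 1.38 + 1.78 = 7.9.
Equity: weight = 4.74/7.9 = 0.6000; cost = 11.9%.
Revolver drawn: weight = 1.38/7.9 = 0.1747; after-tax cost = 7.17% × (1 − 30%) = 5.0190%.
Mortgage bonds: weight = 1.78/7.9 = 0.2253; after-tax cost = 2.8% × (1 − 30%) = 1.9600%.
WACC = 0.6000 × 11.9000% + 0.1747 × 5.0190% + 0.2253 × 1.9600% = 8.4584%.

8.46%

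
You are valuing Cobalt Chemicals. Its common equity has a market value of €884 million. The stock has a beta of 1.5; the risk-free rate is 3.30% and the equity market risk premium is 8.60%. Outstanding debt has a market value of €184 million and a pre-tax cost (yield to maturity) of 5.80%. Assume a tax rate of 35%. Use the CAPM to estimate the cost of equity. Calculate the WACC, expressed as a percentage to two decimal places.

14.06%

Cost of equity via CAPM: Re = 3.3% + 1.5 × 8.6% = 16.2000%.
Total capital V = 884 + 184 = 1068.
Equity: weight = 884/1068 = 0.8277; cost = 16.2%.
Debt: weight = 184/1068 = 0.1723; after-tax cost = 5.8% × (1 − 35%) = 3.7700%.
WACC = 0.8277 × 16.2000% + 0.1723 × 3.7700% = 14.0585%.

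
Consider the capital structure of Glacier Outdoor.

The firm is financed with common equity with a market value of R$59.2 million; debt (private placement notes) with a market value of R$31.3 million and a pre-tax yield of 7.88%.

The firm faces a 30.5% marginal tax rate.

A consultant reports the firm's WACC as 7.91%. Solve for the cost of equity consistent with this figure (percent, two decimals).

Total capital V = 59.2 + 31.3 = 90.5.
Equity weight = 59.2/90.5 = 0.6541.
Private placement notes weight = 31.3/90.5 = 0.3459.
Debt contribution = 0.3459 × 7.88% × (1 − 30.5%) = 1.8941%.
Required equity contribution = 7.91% − 1.8941% = 6.0159%.
Re = 6.0159% / 0.6541 = 9.1966%.

9.20%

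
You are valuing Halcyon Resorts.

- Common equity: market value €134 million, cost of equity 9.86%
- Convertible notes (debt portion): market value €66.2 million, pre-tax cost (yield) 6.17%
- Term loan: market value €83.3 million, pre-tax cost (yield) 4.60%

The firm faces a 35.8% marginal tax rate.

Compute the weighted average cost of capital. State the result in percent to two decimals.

Total capital V = 134 + 66.2 + 83.3 = 283.5.
Equity: weight = 134/283.5 = 0.4727; cost = 9.86%.
Convertible notes (debt portion): weight = 66.2/283.5 = 0.2335; after-tax cost = 6.17% × (1 − 35.8%) = 3.9611%.
Term loan: weight = 83.3/283.5 = 0.2938; after-tax cost = 4.6% × (1 − 35.8%) = 2.9532%.
WACC = 0.4727 × 9.8600% + 0.2335 × 3.9611% + 0.2938 × 2.9532% = 6.4532%.

6.45%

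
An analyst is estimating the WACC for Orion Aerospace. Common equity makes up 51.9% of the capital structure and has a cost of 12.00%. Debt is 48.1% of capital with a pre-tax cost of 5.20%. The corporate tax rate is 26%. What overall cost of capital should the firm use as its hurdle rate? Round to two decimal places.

After-tax cost of debt = 5.2% × (1 − 26%) = 3.8480%.
WACC = 0.519 × 12.0000% + 0.481 × 3.8480% = 8.0789%.

8.08%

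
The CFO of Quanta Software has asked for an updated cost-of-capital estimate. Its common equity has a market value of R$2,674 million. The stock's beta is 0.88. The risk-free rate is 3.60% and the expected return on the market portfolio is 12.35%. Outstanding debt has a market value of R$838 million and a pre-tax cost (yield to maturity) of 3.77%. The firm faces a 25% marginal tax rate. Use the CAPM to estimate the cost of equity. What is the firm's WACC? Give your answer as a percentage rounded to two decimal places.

9.28%

Market risk premium = 12.35% − 3.6% = 8.75%.
Cost of equity via CAPM: Re = 3.6% + 0.88 × 8.75% = 11.3000%.
Total capital V = 2674 + 838 = 3512.
Equity: weight = 2674/3512 = 0.7614; cost = 11.3%.
Debt: weight = 838/3512 = 0.2386; after-tax cost = 3.77% × (1 − 25%) = 2.8275%.
WACC = 0.7614 × 11.3000% + 0.2386 × 2.8275% = 9.2784%.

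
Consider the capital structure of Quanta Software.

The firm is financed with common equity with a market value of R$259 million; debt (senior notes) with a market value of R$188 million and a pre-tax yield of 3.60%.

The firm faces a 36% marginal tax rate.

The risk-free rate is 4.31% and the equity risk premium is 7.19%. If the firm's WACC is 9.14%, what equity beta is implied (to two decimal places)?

Total capital V = 259 + 188 = 447.
Equity weight = 259/447 = 0.5794.
Senior notes weight = 188/447 = 0.4206.
Debt contribution = 0.4206 × 3.6% × (1 − 36%) = 0.9690%.
Required equity contribution = 9.14% − 0.9690% = 8.1710%  ⇒  Re = 14.1020%.
CAPM: 14.1020% = 4.31% + β × 7.19%  ⇒  β = 1.3619.

1.36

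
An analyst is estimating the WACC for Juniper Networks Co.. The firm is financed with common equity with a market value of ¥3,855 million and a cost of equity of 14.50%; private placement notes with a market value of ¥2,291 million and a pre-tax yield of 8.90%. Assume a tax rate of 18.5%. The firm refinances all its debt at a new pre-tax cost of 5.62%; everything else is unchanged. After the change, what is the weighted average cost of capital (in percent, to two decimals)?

10.80%

After the change:
Total capital V = 3855 + 2291 = 6146.
Equity: weight = 3855/6146 = 0.6272; cost = 14.5%.
Private placement notes: weight = 2291/6146 = 0.3728; after-tax cost = 5.62% × (1 − 18.5%) = 4.5803%.
WACC = 0.6272 × 14.5000% + 0.3728 × 4.5803% = 10.8023%.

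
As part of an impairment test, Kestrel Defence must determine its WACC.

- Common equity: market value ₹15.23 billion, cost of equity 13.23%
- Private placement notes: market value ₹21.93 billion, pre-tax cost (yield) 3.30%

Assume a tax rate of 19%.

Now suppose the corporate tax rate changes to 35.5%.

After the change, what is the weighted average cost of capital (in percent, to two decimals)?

After the change:
Total capital V = 15.23 + 21.93 = 37.16.
Equity: weight = 15.23/37.16 = 0.4098; cost = 13.23%.
Private placement notes: weight = 21.93/37.16 = 0.5902; after-tax cost = 3.3% × (1 − 35.5%) = 2.1285%.
WACC = 0.4098 × 13.2300% + 0.5902 × 2.1285% = 6.6784%.

6.68%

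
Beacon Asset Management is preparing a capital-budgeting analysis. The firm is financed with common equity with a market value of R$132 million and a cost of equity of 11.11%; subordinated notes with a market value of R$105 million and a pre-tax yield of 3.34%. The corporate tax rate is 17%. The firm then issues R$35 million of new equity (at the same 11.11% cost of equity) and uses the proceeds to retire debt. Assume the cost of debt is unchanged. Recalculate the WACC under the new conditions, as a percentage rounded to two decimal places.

After the change:
Total capital V = 167 + 70 = 237.
Equity: weight = 167/237 = 0.7046; cost = 11.11%.
Subordinated notes: weight = 70/237 = 0.2954; after-tax cost = 3.34% × (1 − 17%) = 2.7722%.
WACC = 0.7046 × 11.1100% + 0.2954 × 2.7722% = 8.6474%.

8.65%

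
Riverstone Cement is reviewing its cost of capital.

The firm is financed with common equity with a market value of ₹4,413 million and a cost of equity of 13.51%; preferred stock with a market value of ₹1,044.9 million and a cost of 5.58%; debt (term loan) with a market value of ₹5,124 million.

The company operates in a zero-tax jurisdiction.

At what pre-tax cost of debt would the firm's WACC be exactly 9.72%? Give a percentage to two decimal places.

7.30%

Total capital V = 4413 + 1044.9 + 5124 = 10581.9.
Equity weight = 4413/10581.9 = 0.4170.
Preferred weight = 1044.9/10581.9 = 0.0987.
Term loan weight = 5124/10581.9 = 0.4842.
Equity contribution = 0.4170 × 13.51% = 5.6341%.
Preferred contribution = 0.0987 × 5.58% = 0.5510%.
Remaining for debt = 9.72% − 6.1851% = 3.5349%.
Rd × (1 − 0%) × 0.4842 = 3.5349%  ⇒  Rd = 7.3001%.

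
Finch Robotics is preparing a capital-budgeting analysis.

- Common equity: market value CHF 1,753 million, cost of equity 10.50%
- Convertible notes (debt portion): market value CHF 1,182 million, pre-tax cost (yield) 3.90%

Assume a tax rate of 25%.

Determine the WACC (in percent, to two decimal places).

7.45%

Total capital V = 1753 + 1182 = 2935.
Equity: weight = 1753/2935 = 0.5973; cost = 10.5%.
Convertible notes (debt portion): weight = 1182/2935 = 0.4027; after-tax cost = 3.9% × (1 − 25%) = 2.9250%.
WACC = 0.5973 × 10.5000% + 0.4027 × 2.9250% = 7.4494%.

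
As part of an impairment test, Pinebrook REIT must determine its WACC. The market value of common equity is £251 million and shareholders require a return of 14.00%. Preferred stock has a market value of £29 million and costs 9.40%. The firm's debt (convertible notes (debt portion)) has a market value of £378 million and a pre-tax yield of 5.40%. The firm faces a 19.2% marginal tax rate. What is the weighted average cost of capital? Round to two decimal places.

Total capital V = 251 + 29 + 378 = 658.
Equity: weight = 251/658 = 0.3815; cost = 14%.
Preferred: weight = 29/658 = 0.0441; cost = 9.4%.
Convertible notes (debt portion): weight = 378/658 = 0.5745; after-tax cost = 5.4% × (1 − 19.2%) = 4.3632%.
WACC = 0.3815 × 14.0000% + 0.0441 × 9.4000% + 0.5745 × 4.3632% = 8.2612%.

8.26%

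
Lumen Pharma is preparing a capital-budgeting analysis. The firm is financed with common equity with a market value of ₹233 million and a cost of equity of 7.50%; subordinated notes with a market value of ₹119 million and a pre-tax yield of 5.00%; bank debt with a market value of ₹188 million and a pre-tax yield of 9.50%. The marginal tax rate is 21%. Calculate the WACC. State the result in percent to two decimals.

6.72%

Total capital V = 233 + 119 + 188 = 540.
Equity: weight = 233/540 = 0.4315; cost = 7.5%.
Subordinated notes: weight = 119/540 = 0.2204; after-tax cost = 5% × (1 − 21%) = 3.9500%.
Bank debt: weight = 188/540 = 0.3481; after-tax cost = 9.5% × (1 − 21%) = 7.5050%.
WACC = 0.4315 × 7.5000% + 0.2204 × 3.9500% + 0.3481 × 7.5050% = 6.7194%.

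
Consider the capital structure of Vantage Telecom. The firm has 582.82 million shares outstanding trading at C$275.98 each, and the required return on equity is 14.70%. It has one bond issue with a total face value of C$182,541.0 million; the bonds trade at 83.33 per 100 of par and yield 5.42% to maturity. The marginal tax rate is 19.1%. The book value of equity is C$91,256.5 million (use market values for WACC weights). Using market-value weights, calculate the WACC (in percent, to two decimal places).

Market value of equity E = 275.98 × 582.82m = 160846.6636m. Market value of debt D = 182541m × 83.33/100 = 152111.4153m.
Total capital V = 160846.6636 + 152111.4153 = 312958.0789.
Equity: weight = 160846.6636/312958.0789 = 0.5140; cost = 14.7%.
Bonds outstanding: weight = 152111.4153/312958.0789 = 0.4860; after-tax cost = 5.42% × (1 − 19.1%) = 4.3848%.
WACC = 0.5140 × 14.7000% + 0.4860 × 4.3848% = 9.6863%.

9.69%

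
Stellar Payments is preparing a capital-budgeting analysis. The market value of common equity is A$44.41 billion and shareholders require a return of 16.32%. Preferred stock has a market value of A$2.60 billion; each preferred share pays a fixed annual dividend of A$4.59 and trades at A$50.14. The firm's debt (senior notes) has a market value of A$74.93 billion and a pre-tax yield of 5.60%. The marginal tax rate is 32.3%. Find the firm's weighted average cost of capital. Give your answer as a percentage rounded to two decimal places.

Cost of preferred: Rp = 4.59 / 50.14 = 9.1544%.
Total capital V = 44.41 + 2.6 + 74.93 = 121.94.
Equity: weight = 44.41/121.94 = 0.3642; cost = 16.32%.
Preferred: weight = 2.6/121.94 = 0.0213; cost = 9.1544%.
Senior notes: weight = 74.93/121.94 = 0.6145; after-tax cost = 5.6% × (1 − 32.3%) = 3.7912%.
WACC = 0.3642 × 16.3200% + 0.0213 × 9.1544% + 0.6145 × 3.7912% = 8.4685%.

8.47%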